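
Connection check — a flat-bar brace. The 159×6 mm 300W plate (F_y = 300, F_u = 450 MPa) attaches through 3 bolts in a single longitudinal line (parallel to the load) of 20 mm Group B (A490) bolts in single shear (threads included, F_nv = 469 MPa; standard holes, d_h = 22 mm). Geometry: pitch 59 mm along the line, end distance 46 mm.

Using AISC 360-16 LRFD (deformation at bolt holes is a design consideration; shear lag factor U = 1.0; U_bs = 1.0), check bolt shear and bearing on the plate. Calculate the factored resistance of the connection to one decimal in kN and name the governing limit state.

264.9 kN (bearing governs)

Bolt shear: A_b = π(20)²/4 = 314.16 mm². φR_n = 0.75 × 469 × 314.16 × 3 × 1 = 331.5 kN.
Bearing (6 mm plate, F_u = 450 MPa): end bolts L_c = 46 − 22/2 = 35, R_n = min(1.2×35×6×450, 2.4×20×6×450) = 113.4 kN/bolt; interior L_c = 59 − 22 = 37, R_n = 119.88 kN/bolt. φR_n = 0.75 × (1×113.4 + 2×119.88) = 264.9 kN.
Governing: min(331.5, 264.9) = 264.9 kN → bearing.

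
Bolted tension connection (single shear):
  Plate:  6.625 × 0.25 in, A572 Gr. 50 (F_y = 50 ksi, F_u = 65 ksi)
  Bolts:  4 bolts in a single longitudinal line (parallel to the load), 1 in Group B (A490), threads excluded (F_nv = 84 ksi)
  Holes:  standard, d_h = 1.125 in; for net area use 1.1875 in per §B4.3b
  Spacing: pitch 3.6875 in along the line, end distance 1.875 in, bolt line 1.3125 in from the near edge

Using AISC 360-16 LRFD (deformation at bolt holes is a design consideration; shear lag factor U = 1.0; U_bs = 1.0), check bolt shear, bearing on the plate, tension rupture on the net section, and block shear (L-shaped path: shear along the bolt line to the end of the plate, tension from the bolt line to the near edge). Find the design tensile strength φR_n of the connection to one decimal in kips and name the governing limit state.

66.3 kips (net-section rupture governs)

Bolt shear: A_b = π(1)²/4 = 0.7854 in². φR_n = 0.75 × 84 × 0.7854 × 4 × 1 = 197.9 kips.
Bearing (0.25 in plate, F_u = 65 ksi): end bolts L_c = 1.875 − 1.125/2 = 1.3125, R_n = min(1.2×1.3125×0.25×65, 2.4×1×0.25×65) = 25.594 kips/bolt; interior L_c = 3.6875 − 1.125 = 2.5625, R_n = 39 kips/bolt. φR_n = 0.75 × (1×25.594 + 3×39) = 106.9 kips.
Tension rupture (net): A_n = (6.625 − 1×1.1875)×0.25 = 1.3594 in² (U = 1.0, A_e = A_n). φR_n = 0.75 × 65 × 1.3594 = 66.3 kips.
Block shear: shear path 1×[1.875+3×3.6875] = 1×12.9375 in, A_gv = 3.2344, A_nv = 1×(12.9375 − 3.5×1.1875)×0.25 = 2.1953 in²; tension to near edge: (1.3125 − 0.5×1.1875)×0.25 = 0.17969 in². R_n = min(0.6×65×2.1953, 0.6×50×3.2344) + 1.0×65×0.17969 = min(85.617, 97.032) + 11.68 = 97.297 kips. φR_n = 0.75 × 97.297 = 73.0 kips.
Governing: min(197.9, 106.9, 66.3, 73.0) = 66.3 kips → net-section rupture.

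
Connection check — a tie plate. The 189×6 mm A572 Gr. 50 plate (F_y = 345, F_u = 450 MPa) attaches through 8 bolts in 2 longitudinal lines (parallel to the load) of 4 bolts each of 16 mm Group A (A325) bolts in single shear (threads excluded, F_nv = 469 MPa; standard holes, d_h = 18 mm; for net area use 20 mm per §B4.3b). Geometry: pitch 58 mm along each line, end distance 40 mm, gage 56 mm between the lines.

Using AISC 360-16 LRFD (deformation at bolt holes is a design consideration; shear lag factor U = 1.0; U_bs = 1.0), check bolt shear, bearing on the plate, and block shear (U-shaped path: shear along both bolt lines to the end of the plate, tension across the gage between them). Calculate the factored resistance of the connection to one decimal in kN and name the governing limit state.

Bolt shear: A_b = π(16)²/4 = 201.06 mm². φR_n = 0.75 × 469 × 201.06 × 8 × 1 = 565.8 kN.
Bearing (6 mm plate, F_u = 450 MPa): end bolts L_c = 40 − 18/2 = 31, R_n = min(1.2×31×6×450, 2.4×16×6×450) = 100.44 kN/bolt; interior L_c = 58 − 18 = 40, R_n = 103.68 kN/bolt. φR_n = 0.75 × (2×100.44 + 6×103.68) = 617.2 kN.
Block shear: shear path 2×[40+3×58] = 2×214 mm, A_gv = 2568, A_nv = 2×(214 − 3.5×20)×6 = 1728 mm²; tension across gage: (56 − 1×20)×6 = 216 mm². R_n = min(0.6×450×1728, 0.6×345×2568) + 1.0×450×216 = min(466.56, 531.58) + 97.2 = 563.76 kN. φR_n = 0.75 × 563.76 = 422.8 kN.
Governing: min(565.8, 617.2, 422.8) = 422.8 kN → block shear.

422.8 kN (block shear governs)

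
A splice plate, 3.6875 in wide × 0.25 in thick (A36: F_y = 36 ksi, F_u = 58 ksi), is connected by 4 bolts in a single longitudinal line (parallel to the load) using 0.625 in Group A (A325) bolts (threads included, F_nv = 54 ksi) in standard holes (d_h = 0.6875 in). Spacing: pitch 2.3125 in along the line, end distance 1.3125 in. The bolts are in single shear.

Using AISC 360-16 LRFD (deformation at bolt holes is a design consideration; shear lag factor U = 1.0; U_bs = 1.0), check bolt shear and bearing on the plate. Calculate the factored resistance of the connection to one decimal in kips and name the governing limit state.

49.7 kips (bolt shear governs)

Bolt shear: A_b = π(0.625)²/4 = 0.3068 in². φR_n = 0.75 × 54 × 0.3068 × 4 × 1 = 49.7 kips.
Bearing (0.25 in plate, F_u = 58 ksi): end bolts L_c = 1.3125 − 0.6875/2 = 0.96875, R_n = min(1.2×0.96875×0.25×58, 2.4×0.625×0.25×58) = 16.856 kips/bolt; interior L_c = 2.3125 − 0.6875 = 1.625, R_n = 21.75 kips/bolt. φR_n = 0.75 × (1×16.856 + 3×21.75) = 61.6 kips.
Governing: min(49.7, 61.6) = 49.7 kips → bolt shear.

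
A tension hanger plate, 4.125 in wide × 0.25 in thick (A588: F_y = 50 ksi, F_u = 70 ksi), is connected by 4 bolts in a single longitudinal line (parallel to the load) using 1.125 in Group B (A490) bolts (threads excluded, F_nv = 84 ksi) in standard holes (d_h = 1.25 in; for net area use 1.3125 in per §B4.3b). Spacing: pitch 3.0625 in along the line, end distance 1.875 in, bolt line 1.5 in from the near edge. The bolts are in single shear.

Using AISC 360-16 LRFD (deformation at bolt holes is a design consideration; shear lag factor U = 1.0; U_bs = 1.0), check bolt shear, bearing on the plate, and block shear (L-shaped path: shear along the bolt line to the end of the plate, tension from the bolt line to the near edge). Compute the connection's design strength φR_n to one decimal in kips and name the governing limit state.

Bolt shear: A_b = π(1.125)²/4 = 0.99402 in². φR_n = 0.75 × 84 × 0.99402 × 4 × 1 = 250.5 kips.
Bearing (0.25 in plate, F_u = 70 ksi): end bolts L_c = 1.875 − 1.25/2 = 1.25, R_n = min(1.2×1.25×0.25×70, 2.4×1.125×0.25×70) = 26.25 kips/bolt; interior L_c = 3.0625 − 1.25 = 1.8125, R_n = 38.063 kips/bolt. φR_n = 0.75 × (1×26.25 + 3×38.063) = 105.3 kips.
Block shear: shear path 1×[1.875+3×3.0625] = 1×11.0625 in, A_gv = 2.7656, A_nv = 1×(11.0625 − 3.5×1.3125)×0.25 = 1.6172 in²; tension to near edge: (1.5 − 0.5×1.3125)×0.25 = 0.21094 in². R_n = min(0.6×70×1.6172, 0.6×50×2.7656) + 1.0×70×0.21094 = min(67.922, 82.968) + 14.766 = 82.688 kips. φR_n = 0.75 × 82.688 = 62.0 kips.
Governing: min(250.5, 105.3, 62.0) = 62.0 kips → block shear.

62.0 kips (block shear governs)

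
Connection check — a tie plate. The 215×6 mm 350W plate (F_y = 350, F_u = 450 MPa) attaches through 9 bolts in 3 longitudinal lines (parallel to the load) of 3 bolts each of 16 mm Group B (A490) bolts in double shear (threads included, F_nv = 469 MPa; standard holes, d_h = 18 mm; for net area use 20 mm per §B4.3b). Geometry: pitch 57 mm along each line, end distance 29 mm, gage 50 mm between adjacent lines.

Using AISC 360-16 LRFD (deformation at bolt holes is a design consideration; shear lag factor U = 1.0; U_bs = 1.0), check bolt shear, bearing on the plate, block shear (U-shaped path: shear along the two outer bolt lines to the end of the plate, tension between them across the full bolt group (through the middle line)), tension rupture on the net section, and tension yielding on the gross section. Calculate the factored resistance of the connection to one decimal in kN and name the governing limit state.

Bolt shear: A_b = π(16)²/4 = 201.06 mm². φR_n = 0.75 × 469 × 201.06 × 9 × 2 = 1273.0 kN.
Bearing (6 mm plate, F_u = 450 MPa): end bolts L_c = 29 − 18/2 = 20, R_n = min(1.2×20×6×450, 2.4×16×6×450) = 64.8 kN/bolt; interior L_c = 57 − 18 = 39, R_n = 103.68 kN/bolt. φR_n = 0.75 × (3×64.8 + 6×103.68) = 612.4 kN.
Block shear: shear path 2×[29+2×57] = 2×143 mm, A_gv = 1716, A_nv = 2×(143 − 2.5×20)×6 = 1116 mm²; tension across gage: (100 − 2×20)×6 = 360 mm². R_n = min(0.6×450×1116, 0.6×350×1716) + 1.0×450×360 = min(301.32, 360.36) + 162 = 463.32 kN. φR_n = 0.75 × 463.32 = 347.5 kN.
Tension rupture (net): A_n = (215 − 3×20)×6 = 930 mm² (U = 1.0, A_e = A_n). φR_n = 0.75 × 450 × 930 = 313.9 kN.
Tension yield (gross): A_g = 215×6 = 1290 mm². φR_n = 0.90 × 350 × 1290 = 406.4 kN.
Governing: min(1273.0, 612.4, 347.5, 313.9, 406.4) = 313.9 kN → net-section rupture.

313.9 kN (net-section rupture governs)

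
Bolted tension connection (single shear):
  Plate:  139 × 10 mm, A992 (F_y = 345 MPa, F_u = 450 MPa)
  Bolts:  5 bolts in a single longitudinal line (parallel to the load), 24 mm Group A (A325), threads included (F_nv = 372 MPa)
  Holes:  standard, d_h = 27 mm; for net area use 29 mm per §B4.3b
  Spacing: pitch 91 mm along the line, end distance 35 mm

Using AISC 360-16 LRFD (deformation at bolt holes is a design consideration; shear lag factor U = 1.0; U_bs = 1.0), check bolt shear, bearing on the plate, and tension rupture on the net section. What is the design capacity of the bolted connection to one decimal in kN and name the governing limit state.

371.3 kN (net-section rupture governs)

Bolt shear: A_b = π(24)²/4 = 452.39 mm². φR_n = 0.75 × 372 × 452.39 × 5 × 1 = 631.1 kN.
Bearing (10 mm plate, F_u = 450 MPa): end bolts L_c = 35 − 27/2 = 21.5, R_n = min(1.2×21.5×10×450, 2.4×24×10×450) = 116.1 kN/bolt; interior L_c = 91 − 27 = 64, R_n = 259.2 kN/bolt. φR_n = 0.75 × (1×116.1 + 4×259.2) = 864.7 kN.
Tension rupture (net): A_n = (139 − 1×29)×10 = 1100 mm² (U = 1.0, A_e = A_n). φR_n = 0.75 × 450 × 1100 = 371.3 kN.
Governing: min(631.1, 864.7, 371.3) = 371.3 kN → net-section rupture.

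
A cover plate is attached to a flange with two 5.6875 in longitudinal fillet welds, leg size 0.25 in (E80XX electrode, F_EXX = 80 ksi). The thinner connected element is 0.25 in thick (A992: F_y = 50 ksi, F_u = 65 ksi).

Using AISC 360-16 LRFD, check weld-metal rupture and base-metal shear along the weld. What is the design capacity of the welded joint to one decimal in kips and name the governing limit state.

Weld metal: throat = 0.707×0.25 = 0.17675 in, L = 2×5.6875 = 11.375 in. φR_n = 0.75 × 0.6 × 80 × 0.17675 × 11.375 = 72.4 kips.
Base metal shear (0.25 in plate): yield φR_n = 1.0×0.6×50×0.25×11.375 = 85.3 kips; rupture φR_n = 0.75×0.6×65×0.25×11.375 = 83.2 kips; take 83.2 kips (rupture).
Governing: min(72.4, 83.2) = 72.4 kips → weld metal.

72.4 kips (weld metal governs)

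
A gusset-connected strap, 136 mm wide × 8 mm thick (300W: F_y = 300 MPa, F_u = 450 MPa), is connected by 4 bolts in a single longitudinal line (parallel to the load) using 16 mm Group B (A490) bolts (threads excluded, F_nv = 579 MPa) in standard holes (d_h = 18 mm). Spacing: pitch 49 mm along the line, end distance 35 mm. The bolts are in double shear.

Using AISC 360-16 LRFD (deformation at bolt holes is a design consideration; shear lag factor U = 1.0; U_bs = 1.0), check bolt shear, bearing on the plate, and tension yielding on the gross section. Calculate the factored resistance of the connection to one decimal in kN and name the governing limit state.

293.8 kN (gross-section yield governs)

Bolt shear: A_b = π(16)²/4 = 201.06 mm². φR_n = 0.75 × 579 × 201.06 × 4 × 2 = 698.5 kN.
Bearing (8 mm plate, F_u = 450 MPa): end bolts L_c = 35 − 18/2 = 26, R_n = min(1.2×26×8×450, 2.4×16×8×450) = 112.32 kN/bolt; interior L_c = 49 − 18 = 31, R_n = 133.92 kN/bolt. φR_n = 0.75 × (1×112.32 + 3×133.92) = 385.6 kN.
Tension yield (gross): A_g = 136×8 = 1088 mm². φR_n = 0.90 × 300 × 1088 = 293.8 kN.
Governing: min(698.5, 385.6, 293.8) = 293.8 kN → gross-section yield.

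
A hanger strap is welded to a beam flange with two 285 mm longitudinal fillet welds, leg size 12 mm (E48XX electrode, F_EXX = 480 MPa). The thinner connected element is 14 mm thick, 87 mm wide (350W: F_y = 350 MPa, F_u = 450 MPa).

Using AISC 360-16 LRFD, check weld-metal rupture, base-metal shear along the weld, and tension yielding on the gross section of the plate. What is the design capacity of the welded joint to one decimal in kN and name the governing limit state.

Weld metal: throat = 0.707×12 = 8.484 mm, L = 2×285 = 570 mm. φR_n = 0.75 × 0.6 × 480 × 8.484 × 570 = 1044.6 kN.
Base metal shear (14 mm plate): yield φR_n = 1.0×0.6×350×14×570 = 1675.8 kN; rupture φR_n = 0.75×0.6×450×14×570 = 1616.0 kN; take 1616.0 kN (rupture).
Tension yield (gross): A_g = 87×14 = 1218 mm². φR_n = 0.90 × 350 × 1218 = 383.7 kN.
Governing: min(1044.6, 1616.0, 383.7) = 383.7 kN → gross-section yield.

383.7 kN (gross-section yield governs)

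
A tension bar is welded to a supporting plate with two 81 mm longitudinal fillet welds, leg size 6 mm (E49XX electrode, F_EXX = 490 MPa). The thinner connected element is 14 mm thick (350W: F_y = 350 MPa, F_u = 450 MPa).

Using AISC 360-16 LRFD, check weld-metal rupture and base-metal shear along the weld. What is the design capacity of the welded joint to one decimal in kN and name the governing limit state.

151.5 kN (weld metal governs)

Weld metal: throat = 0.707×6 = 4.242 mm, L = 2×81 = 162 mm. φR_n = 0.75 × 0.6 × 490 × 4.242 × 162 = 151.5 kN.
Base metal shear (14 mm plate): yield φR_n = 1.0×0.6×350×14×162 = 476.3 kN; rupture φR_n = 0.75×0.6×450×14×162 = 459.3 kN; take 459.3 kN (rupture).
Governing: min(151.5, 459.3) = 151.5 kN → weld metal.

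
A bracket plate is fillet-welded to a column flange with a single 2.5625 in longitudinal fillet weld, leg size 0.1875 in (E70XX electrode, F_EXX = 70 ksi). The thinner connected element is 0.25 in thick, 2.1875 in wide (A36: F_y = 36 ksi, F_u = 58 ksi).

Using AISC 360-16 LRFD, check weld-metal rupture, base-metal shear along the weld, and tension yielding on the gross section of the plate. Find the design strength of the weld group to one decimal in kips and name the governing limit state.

10.7 kips (weld metal governs)

Weld metal: throat = 0.707×0.1875 = 0.13256 in, L = 2.5625 in. φR_n = 0.75 × 0.6 × 70 × 0.13256 × 2.5625 = 10.7 kips.
Base metal shear (0.25 in plate): yield φR_n = 1.0×0.6×36×0.25×2.5625 = 13.8 kips; rupture φR_n = 0.75×0.6×58×0.25×2.5625 = 16.7 kips; take 13.8 kips (yield).
Tension yield (gross): A_g = 2.1875×0.25 = 0.54688 in². φR_n = 0.90 × 36 × 0.54688 = 17.7 kips.
Governing: min(10.7, 13.8, 17.7) = 10.7 kips → weld metal.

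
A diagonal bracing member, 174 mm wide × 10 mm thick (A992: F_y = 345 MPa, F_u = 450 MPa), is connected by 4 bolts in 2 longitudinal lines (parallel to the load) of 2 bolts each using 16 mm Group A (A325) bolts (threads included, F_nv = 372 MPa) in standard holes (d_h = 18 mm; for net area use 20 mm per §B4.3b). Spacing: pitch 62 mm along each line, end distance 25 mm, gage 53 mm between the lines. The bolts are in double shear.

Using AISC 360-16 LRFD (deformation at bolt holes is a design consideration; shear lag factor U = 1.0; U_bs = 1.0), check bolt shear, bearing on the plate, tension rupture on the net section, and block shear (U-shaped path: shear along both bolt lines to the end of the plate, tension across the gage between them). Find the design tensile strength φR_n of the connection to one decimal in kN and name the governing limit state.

Bolt shear: A_b = π(16)²/4 = 201.06 mm². φR_n = 0.75 × 372 × 201.06 × 4 × 2 = 448.8 kN.
Bearing (10 mm plate, F_u = 450 MPa): end bolts L_c = 25 − 18/2 = 16, R_n = min(1.2×16×10×450, 2.4×16×10×450) = 86.4 kN/bolt; interior L_c = 62 − 18 = 44, R_n = 172.8 kN/bolt. φR_n = 0.75 × (2×86.4 + 2×172.8) = 388.8 kN.
Tension rupture (net): A_n = (174 − 2×20)×10 = 1340 mm² (U = 1.0, A_e = A_n). φR_n = 0.75 × 450 × 1340 = 452.3 kN.
Block shear: shear path 2×[25+1×62] = 2×87 mm, A_gv = 1740, A_nv = 2×(87 − 1.5×20)×10 = 1140 mm²; tension across gage: (53 − 1×20)×10 = 330 mm². R_n = min(0.6×450×1140, 0.6×345×1740) + 1.0×450×330 = min(307.8, 360.18) + 148.5 = 456.3 kN. φR_n = 0.75 × 456.3 = 342.2 kN.
Governing: min(448.8, 388.8, 452.3, 342.2) = 342.2 kN → block shear.

342.2 kN (block shear governs)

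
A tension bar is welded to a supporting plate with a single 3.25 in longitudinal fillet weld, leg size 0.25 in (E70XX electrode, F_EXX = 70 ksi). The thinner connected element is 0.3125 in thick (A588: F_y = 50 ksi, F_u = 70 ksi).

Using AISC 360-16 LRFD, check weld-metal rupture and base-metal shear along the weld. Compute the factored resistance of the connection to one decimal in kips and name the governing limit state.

Weld metal: throat = 0.707×0.25 = 0.17675 in, L = 3.25 in. φR_n = 0.75 × 0.6 × 70 × 0.17675 × 3.25 = 18.1 kips.
Base metal shear (0.3125 in plate): yield φR_n = 1.0×0.6×50×0.3125×3.25 = 30.5 kips; rupture φR_n = 0.75×0.6×70×0.3125×3.25 = 32.0 kips; take 30.5 kips (yield).
Governing: min(18.1, 30.5) = 18.1 kips → weld metal.

18.1 kips (weld metal governs)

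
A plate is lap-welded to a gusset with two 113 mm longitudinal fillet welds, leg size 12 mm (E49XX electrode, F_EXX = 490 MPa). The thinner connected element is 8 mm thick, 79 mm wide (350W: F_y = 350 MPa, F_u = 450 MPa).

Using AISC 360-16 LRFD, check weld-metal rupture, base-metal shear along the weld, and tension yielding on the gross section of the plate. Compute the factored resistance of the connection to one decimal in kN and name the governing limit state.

199.1 kN (gross-section yield governs)

Weld metal: throat = 0.707×12 = 8.484 mm, L = 2×113 = 226 mm. φR_n = 0.75 × 0.6 × 490 × 8.484 × 226 = 422.8 kN.
Base metal shear (8 mm plate): yield φR_n = 1.0×0.6×350×8×226 = 379.7 kN; rupture φR_n = 0.75×0.6×450×8×226 = 366.1 kN; take 366.1 kN (rupture).
Tension yield (gross): A_g = 79×8 = 632 mm². φR_n = 0.90 × 350 × 632 = 199.1 kN.
Governing: min(422.8, 366.1, 199.1) = 199.1 kN → gross-section yield.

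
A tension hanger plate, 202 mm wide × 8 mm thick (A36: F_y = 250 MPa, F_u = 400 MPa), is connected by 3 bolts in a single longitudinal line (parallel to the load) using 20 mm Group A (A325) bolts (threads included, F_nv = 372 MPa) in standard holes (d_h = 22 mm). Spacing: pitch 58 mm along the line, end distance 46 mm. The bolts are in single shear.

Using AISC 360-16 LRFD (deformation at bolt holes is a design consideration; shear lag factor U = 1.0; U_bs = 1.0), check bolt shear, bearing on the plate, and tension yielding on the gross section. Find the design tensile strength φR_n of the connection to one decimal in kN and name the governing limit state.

Bolt shear: A_b = π(20)²/4 = 314.16 mm². φR_n = 0.75 × 372 × 314.16 × 3 × 1 = 263.0 kN.
Bearing (8 mm plate, F_u = 400 MPa): end bolts L_c = 46 − 22/2 = 35, R_n = min(1.2×35×8×400, 2.4×20×8×400) = 134.4 kN/bolt; interior L_c = 58 − 22 = 36, R_n = 138.24 kN/bolt. φR_n = 0.75 × (1×134.4 + 2×138.24) = 308.2 kN.
Tension yield (gross): A_g = 202×8 = 1616 mm². φR_n = 0.90 × 250 × 1616 = 363.6 kN.
Governing: min(263.0, 308.2, 363.6) = 263.0 kN → bolt shear.

263.0 kN (bolt shear governs)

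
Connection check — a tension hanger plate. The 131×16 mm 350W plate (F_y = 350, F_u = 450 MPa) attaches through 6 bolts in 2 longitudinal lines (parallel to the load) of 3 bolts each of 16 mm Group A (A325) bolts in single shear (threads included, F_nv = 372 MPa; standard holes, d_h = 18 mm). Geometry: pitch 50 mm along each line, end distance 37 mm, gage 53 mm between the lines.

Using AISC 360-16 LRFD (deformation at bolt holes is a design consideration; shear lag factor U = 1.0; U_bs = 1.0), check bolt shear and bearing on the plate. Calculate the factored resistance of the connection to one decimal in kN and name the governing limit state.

336.6 kN (bolt shear governs)

Bolt shear: A_b = π(16)²/4 = 201.06 mm². φR_n = 0.75 × 372 × 201.06 × 6 × 1 = 336.6 kN.
Bearing (16 mm plate, F_u = 450 MPa): end bolts L_c = 37 − 18/2 = 28, R_n = min(1.2×28×16×450, 2.4×16×16×450) = 241.92 kN/bolt; interior L_c = 50 − 18 = 32, R_n = 276.48 kN/bolt. φR_n = 0.75 × (2×241.92 + 4×276.48) = 1192.3 kN.
Governing: min(336.6, 1192.3) = 336.6 kN → bolt shear.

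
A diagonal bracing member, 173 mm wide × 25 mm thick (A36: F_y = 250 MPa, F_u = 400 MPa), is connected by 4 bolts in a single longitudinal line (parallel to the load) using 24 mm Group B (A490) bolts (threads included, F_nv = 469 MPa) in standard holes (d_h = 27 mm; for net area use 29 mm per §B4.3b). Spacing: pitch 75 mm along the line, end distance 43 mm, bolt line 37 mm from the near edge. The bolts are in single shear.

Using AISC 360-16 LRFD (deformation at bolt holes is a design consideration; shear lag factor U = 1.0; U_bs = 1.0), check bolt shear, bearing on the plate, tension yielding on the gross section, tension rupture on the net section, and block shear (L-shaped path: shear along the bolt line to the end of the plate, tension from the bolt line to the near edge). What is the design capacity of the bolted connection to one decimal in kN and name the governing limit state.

Bolt shear: A_b = π(24)²/4 = 452.39 mm². φR_n = 0.75 × 469 × 452.39 × 4 × 1 = 636.5 kN.
Bearing (25 mm plate, F_u = 400 MPa): end bolts L_c = 43 − 27/2 = 29.5, R_n = min(1.2×29.5×25×400, 2.4×24×25×400) = 354 kN/bolt; interior L_c = 75 − 27 = 48, R_n = 576 kN/bolt. φR_n = 0.75 × (1×354 + 3×576) = 1561.5 kN.
Tension yield (gross): A_g = 173×25 = 4325 mm². φR_n = 0.90 × 250 × 4325 = 973.1 kN.
Tension rupture (net): A_n = (173 − 1×29)×25 = 3600 mm² (U = 1.0, A_e = A_n). φR_n = 0.75 × 400 × 3600 = 1080.0 kN.
Block shear: shear path 1×[43+3×75] = 1×268 mm, A_gv = 6700, A_nv = 1×(268 − 3.5×29)×25 = 4162.5 mm²; tension to near edge: (37 − 0.5×29)×25 = 562.5 mm². R_n = min(0.6×400×4162.5, 0.6×250×6700) + 1.0×400×562.5 = min(999, 1005) + 225 = 1224 kN. φR_n = 0.75 × 1224 = 918.0 kN.
Governing: min(636.5, 1561.5, 973.1, 1080.0, 918.0) = 636.5 kN → bolt shear.

636.5 kN (bolt shear governs)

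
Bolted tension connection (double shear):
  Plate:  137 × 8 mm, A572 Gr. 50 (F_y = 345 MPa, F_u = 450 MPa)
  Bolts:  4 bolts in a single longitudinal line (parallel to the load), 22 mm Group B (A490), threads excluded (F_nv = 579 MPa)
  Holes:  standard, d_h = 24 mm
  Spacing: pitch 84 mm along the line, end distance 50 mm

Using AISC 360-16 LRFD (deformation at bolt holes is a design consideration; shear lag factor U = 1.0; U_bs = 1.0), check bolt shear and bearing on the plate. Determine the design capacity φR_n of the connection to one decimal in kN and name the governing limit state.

Bolt shear: A_b = π(22)²/4 = 380.13 mm². φR_n = 0.75 × 579 × 380.13 × 4 × 2 = 1320.6 kN.
Bearing (8 mm plate, F_u = 450 MPa): end bolts L_c = 50 − 24/2 = 38, R_n = min(1.2×38×8×450, 2.4×22×8×450) = 164.16 kN/bolt; interior L_c = 84 − 24 = 60, R_n = 190.08 kN/bolt. φR_n = 0.75 × (1×164.16 + 3×190.08) = 550.8 kN.
Governing: min(1320.6, 550.8) = 550.8 kN → bearing.

550.8 kN (bearing governs)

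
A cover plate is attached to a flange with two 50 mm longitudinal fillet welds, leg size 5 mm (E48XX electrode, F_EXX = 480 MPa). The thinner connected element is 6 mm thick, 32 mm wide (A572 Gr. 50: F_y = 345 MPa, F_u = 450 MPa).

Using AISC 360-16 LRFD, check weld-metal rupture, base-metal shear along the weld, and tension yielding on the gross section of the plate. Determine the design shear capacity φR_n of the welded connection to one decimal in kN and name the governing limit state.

Weld metal: throat = 0.707×5 = 3.535 mm, L = 2×50 = 100 mm. φR_n = 0.75 × 0.6 × 480 × 3.535 × 100 = 76.4 kN.
Base metal shear (6 mm plate): yield φR_n = 1.0×0.6×345×6×100 = 124.2 kN; rupture φR_n = 0.75×0.6×450×6×100 = 121.5 kN; take 121.5 kN (rupture).
Tension yield (gross): A_g = 32×6 = 192 mm². φR_n = 0.90 × 345 × 192 = 59.6 kN.
Governing: min(76.4, 121.5, 59.6) = 59.6 kN → gross-section yield.

59.6 kN (gross-section yield governs)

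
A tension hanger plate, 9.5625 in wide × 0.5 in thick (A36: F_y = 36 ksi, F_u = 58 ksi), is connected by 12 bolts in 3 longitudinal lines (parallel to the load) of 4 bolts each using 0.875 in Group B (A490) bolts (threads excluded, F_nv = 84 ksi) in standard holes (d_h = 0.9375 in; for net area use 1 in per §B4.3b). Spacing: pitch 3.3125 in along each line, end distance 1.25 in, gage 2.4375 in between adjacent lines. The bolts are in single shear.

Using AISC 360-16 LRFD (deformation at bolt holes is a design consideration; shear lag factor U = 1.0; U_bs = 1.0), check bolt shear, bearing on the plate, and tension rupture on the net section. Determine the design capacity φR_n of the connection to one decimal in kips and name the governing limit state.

142.7 kips (net-section rupture governs)

Bolt shear: A_b = π(0.875)²/4 = 0.60132 in². φR_n = 0.75 × 84 × 0.60132 × 12 × 1 = 454.6 kips.
Bearing (0.5 in plate, F_u = 58 ksi): end bolts L_c = 1.25 − 0.9375/2 = 0.78125, R_n = min(1.2×0.78125×0.5×58, 2.4×0.875×0.5×58) = 27.188 kips/bolt; interior L_c = 3.3125 − 0.9375 = 2.375, R_n = 60.9 kips/bolt. φR_n = 0.75 × (3×27.188 + 9×60.9) = 472.2 kips.
Tension rupture (net): A_n = (9.5625 − 3×1)×0.5 = 3.2813 in² (U = 1.0, A_e = A_n). φR_n = 0.75 × 58 × 3.2813 = 142.7 kips.
Governing: min(454.6, 472.2, 142.7) = 142.7 kips → net-section rupture.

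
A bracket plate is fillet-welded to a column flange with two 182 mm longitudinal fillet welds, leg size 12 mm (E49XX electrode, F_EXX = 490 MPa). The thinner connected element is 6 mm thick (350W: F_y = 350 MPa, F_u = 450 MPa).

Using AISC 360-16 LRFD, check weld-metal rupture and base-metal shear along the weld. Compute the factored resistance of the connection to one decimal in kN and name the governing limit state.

442.3 kN (base-metal shear governs)

Weld metal: throat = 0.707×12 = 8.484 mm, L = 2×182 = 364 mm. φR_n = 0.75 × 0.6 × 490 × 8.484 × 364 = 680.9 kN.
Base metal shear (6 mm plate): yield φR_n = 1.0×0.6×350×6×364 = 458.6 kN; rupture φR_n = 0.75×0.6×450×6×364 = 442.3 kN; take 442.3 kN (rupture).
Governing: min(680.9, 442.3) = 442.3 kN → base-metal shear.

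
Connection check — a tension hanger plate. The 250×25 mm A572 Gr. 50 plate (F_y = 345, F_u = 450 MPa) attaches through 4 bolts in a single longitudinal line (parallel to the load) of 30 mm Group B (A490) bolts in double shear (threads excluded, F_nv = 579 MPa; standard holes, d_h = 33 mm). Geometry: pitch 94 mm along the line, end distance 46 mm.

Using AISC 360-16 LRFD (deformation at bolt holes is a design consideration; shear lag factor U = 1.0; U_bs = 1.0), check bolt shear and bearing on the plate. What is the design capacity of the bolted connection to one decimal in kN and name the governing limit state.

Bolt shear: A_b = π(30)²/4 = 706.86 mm². φR_n = 0.75 × 579 × 706.86 × 4 × 2 = 2455.6 kN.
Bearing (25 mm plate, F_u = 450 MPa): end bolts L_c = 46 − 33/2 = 29.5, R_n = min(1.2×29.5×25×450, 2.4×30×25×450) = 398.25 kN/bolt; interior L_c = 94 − 33 = 61, R_n = 810 kN/bolt. φR_n = 0.75 × (1×398.25 + 3×810) = 2121.2 kN.
Governing: min(2455.6, 2121.2) = 2121.2 kN → bearing.

2121.2 kN (bearing governs)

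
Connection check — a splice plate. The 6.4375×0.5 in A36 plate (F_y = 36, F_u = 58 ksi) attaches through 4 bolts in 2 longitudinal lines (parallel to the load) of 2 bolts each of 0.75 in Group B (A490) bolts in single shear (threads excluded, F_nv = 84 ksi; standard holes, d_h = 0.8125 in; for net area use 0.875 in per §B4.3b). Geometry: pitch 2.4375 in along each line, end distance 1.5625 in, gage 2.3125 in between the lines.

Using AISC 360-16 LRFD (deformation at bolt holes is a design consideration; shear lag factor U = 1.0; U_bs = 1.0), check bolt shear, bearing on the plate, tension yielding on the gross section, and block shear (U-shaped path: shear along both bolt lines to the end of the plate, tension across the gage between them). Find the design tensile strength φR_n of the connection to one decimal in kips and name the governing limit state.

96.1 kips (block shear governs)

Bolt shear: A_b = π(0.75)²/4 = 0.44179 in². φR_n = 0.75 × 84 × 0.44179 × 4 × 1 = 111.3 kips.
Bearing (0.5 in plate, F_u = 58 ksi): end bolts L_c = 1.5625 − 0.8125/2 = 1.15625, R_n = min(1.2×1.15625×0.5×58, 2.4×0.75×0.5×58) = 40.238 kips/bolt; interior L_c = 2.4375 − 0.8125 = 1.625, R_n = 52.2 kips/bolt. φR_n = 0.75 × (2×40.238 + 2×52.2) = 138.7 kips.
Tension yield (gross): A_g = 6.4375×0.5 = 3.2188 in². φR_n = 0.90 × 36 × 3.2188 = 104.3 kips.
Block shear: shear path 2×[1.5625+1×2.4375] = 2×4 in, A_gv = 4, A_nv = 2×(4 − 1.5×0.875)×0.5 = 2.6875 in²; tension across gage: (2.3125 − 1×0.875)×0.5 = 0.71875 in². R_n = min(0.6×58×2.6875, 0.6×36×4) + 1.0×58×0.71875 = min(93.525, 86.4) + 41.688 = 128.09 kips. φR_n = 0.75 × 128.09 = 96.1 kips.
Governing: min(111.3, 138.7, 104.3, 96.1) = 96.1 kips → block shear.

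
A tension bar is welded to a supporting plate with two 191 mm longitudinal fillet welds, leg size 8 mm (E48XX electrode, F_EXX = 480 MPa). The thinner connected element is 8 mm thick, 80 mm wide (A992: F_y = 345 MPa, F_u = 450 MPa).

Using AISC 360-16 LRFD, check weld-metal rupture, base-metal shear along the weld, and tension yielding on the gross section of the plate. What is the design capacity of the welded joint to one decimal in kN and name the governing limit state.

Weld metal: throat = 0.707×8 = 5.656 mm, L = 2×191 = 382 mm. φR_n = 0.75 × 0.6 × 480 × 5.656 × 382 = 466.7 kN.
Base metal shear (8 mm plate): yield φR_n = 1.0×0.6×345×8×382 = 632.6 kN; rupture φR_n = 0.75×0.6×450×8×382 = 618.8 kN; take 618.8 kN (rupture).
Tension yield (gross): A_g = 80×8 = 640 mm². φR_n = 0.90 × 345 × 640 = 198.7 kN.
Governing: min(466.7, 618.8, 198.7) = 198.7 kN → gross-section yield.

198.7 kN (gross-section yield governs)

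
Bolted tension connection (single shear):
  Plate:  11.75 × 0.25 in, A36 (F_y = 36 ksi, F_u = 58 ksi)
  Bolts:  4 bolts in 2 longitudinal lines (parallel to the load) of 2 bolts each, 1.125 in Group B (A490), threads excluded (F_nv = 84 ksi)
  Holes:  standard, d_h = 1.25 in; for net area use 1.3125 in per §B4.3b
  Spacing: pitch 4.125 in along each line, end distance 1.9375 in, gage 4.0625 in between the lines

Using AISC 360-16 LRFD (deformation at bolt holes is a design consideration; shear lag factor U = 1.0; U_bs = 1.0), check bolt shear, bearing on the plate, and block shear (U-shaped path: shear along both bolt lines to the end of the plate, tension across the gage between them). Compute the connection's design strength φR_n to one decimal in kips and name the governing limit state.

Bolt shear: A_b = π(1.125)²/4 = 0.99402 in². φR_n = 0.75 × 84 × 0.99402 × 4 × 1 = 250.5 kips.
Bearing (0.25 in plate, F_u = 58 ksi): end bolts L_c = 1.9375 − 1.25/2 = 1.3125, R_n = min(1.2×1.3125×0.25×58, 2.4×1.125×0.25×58) = 22.838 kips/bolt; interior L_c = 4.125 − 1.25 = 2.875, R_n = 39.15 kips/bolt. φR_n = 0.75 × (2×22.838 + 2×39.15) = 93.0 kips.
Block shear: shear path 2×[1.9375+1×4.125] = 2×6.0625 in, A_gv = 3.0313, A_nv = 2×(6.0625 − 1.5×1.3125)×0.25 = 2.0469 in²; tension across gage: (4.0625 − 1×1.3125)×0.25 = 0.6875 in². R_n = min(0.6×58×2.0469, 0.6×36×3.0313) + 1.0×58×0.6875 = min(71.232, 65.476) + 39.875 = 105.35 kips. φR_n = 0.75 × 105.35 = 79.0 kips.
Governing: min(250.5, 93.0, 79.0) = 79.0 kips → block shear.

79.0 kips (block shear governs)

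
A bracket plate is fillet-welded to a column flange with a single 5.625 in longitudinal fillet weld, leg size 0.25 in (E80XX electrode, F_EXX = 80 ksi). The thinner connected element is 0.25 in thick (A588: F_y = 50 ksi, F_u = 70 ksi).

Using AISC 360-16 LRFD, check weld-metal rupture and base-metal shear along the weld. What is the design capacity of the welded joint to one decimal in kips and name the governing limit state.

35.8 kips (weld metal governs)

Weld metal: throat = 0.707×0.25 = 0.17675 in, L = 5.625 in. φR_n = 0.75 × 0.6 × 80 × 0.17675 × 5.625 = 35.8 kips.
Base metal shear (0.25 in plate): yield φR_n = 1.0×0.6×50×0.25×5.625 = 42.2 kips; rupture φR_n = 0.75×0.6×70×0.25×5.625 = 44.3 kips; take 42.2 kips (yield).
Governing: min(35.8, 42.2) = 35.8 kips → weld metal.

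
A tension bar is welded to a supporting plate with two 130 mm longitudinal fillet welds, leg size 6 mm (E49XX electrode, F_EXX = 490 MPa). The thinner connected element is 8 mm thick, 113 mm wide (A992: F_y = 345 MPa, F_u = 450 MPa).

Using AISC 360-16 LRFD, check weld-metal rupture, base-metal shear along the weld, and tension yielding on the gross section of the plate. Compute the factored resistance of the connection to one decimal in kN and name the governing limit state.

Weld metal: throat = 0.707×6 = 4.242 mm, L = 2×130 = 260 mm. φR_n = 0.75 × 0.6 × 490 × 4.242 × 260 = 243.2 kN.
Base metal shear (8 mm plate): yield φR_n = 1.0×0.6×345×8×260 = 430.6 kN; rupture φR_n = 0.75×0.6×450×8×260 = 421.2 kN; take 421.2 kN (rupture).
Tension yield (gross): A_g = 113×8 = 904 mm². φR_n = 0.90 × 345 × 904 = 280.7 kN.
Governing: min(243.2, 421.2, 280.7) = 243.2 kN → weld metal.

243.2 kN (weld metal governs)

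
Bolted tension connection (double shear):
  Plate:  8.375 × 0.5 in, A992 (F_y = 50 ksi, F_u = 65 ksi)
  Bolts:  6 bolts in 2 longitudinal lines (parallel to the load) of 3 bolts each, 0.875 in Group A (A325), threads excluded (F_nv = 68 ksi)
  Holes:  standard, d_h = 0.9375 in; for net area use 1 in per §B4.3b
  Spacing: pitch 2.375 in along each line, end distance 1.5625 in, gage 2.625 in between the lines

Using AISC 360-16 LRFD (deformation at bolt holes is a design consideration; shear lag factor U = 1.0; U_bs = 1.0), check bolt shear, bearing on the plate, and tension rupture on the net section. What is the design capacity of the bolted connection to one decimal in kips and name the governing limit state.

155.4 kips (net-section rupture governs)

Bolt shear: A_b = π(0.875)²/4 = 0.60132 in². φR_n = 0.75 × 68 × 0.60132 × 6 × 2 = 368.0 kips.
Bearing (0.5 in plate, F_u = 65 ksi): end bolts L_c = 1.5625 − 0.9375/2 = 1.09375, R_n = min(1.2×1.09375×0.5×65, 2.4×0.875×0.5×65) = 42.656 kips/bolt; interior L_c = 2.375 − 0.9375 = 1.4375, R_n = 56.063 kips/bolt. φR_n = 0.75 × (2×42.656 + 4×56.063) = 232.2 kips.
Tension rupture (net): A_n = (8.375 − 2×1)×0.5 = 3.1875 in² (U = 1.0, A_e = A_n). φR_n = 0.75 × 65 × 3.1875 = 155.4 kips.
Governing: min(368.0, 232.2, 155.4) = 155.4 kips → net-section rupture.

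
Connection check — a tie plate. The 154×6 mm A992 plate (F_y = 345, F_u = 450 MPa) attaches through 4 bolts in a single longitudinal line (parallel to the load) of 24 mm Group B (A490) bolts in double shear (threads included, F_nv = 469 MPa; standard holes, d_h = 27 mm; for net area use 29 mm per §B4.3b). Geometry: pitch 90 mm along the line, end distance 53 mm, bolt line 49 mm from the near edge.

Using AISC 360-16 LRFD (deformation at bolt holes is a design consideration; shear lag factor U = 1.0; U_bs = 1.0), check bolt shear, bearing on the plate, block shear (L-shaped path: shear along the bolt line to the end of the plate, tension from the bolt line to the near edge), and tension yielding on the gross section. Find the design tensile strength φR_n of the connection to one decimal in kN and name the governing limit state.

286.9 kN (gross-section yield governs)

Bolt shear: A_b = π(24)²/4 = 452.39 mm². φR_n = 0.75 × 469 × 452.39 × 4 × 2 = 1273.0 kN.
Bearing (6 mm plate, F_u = 450 MPa): end bolts L_c = 53 − 27/2 = 39.5, R_n = min(1.2×39.5×6×450, 2.4×24×6×450) = 127.98 kN/bolt; interior L_c = 90 − 27 = 63, R_n = 155.52 kN/bolt. φR_n = 0.75 × (1×127.98 + 3×155.52) = 445.9 kN.
Block shear: shear path 1×[53+3×90] = 1×323 mm, A_gv = 1938, A_nv = 1×(323 − 3.5×29)×6 = 1329 mm²; tension to near edge: (49 − 0.5×29)×6 = 207 mm². R_n = min(0.6×450×1329, 0.6×345×1938) + 1.0×450×207 = min(358.83, 401.17) + 93.15 = 451.98 kN. φR_n = 0.75 × 451.98 = 339.0 kN.
Tension yield (gross): A_g = 154×6 = 924 mm². φR_n = 0.90 × 345 × 924 = 286.9 kN.
Governing: min(1273.0, 445.9, 339.0, 286.9) = 286.9 kN → gross-section yield.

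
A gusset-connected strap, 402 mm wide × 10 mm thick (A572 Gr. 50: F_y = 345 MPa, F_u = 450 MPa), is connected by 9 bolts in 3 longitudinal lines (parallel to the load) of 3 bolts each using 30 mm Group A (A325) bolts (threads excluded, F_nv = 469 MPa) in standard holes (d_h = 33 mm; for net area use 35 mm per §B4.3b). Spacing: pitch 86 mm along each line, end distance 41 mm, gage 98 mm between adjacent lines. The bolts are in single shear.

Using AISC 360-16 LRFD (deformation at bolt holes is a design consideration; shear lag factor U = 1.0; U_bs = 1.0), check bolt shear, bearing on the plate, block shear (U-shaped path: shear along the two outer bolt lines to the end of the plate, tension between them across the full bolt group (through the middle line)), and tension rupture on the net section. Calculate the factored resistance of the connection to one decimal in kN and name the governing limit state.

Bolt shear: A_b = π(30)²/4 = 706.86 mm². φR_n = 0.75 × 469 × 706.86 × 9 × 1 = 2237.7 kN.
Bearing (10 mm plate, F_u = 450 MPa): end bolts L_c = 41 − 33/2 = 24.5, R_n = min(1.2×24.5×10×450, 2.4×30×10×450) = 132.3 kN/bolt; interior L_c = 86 − 33 = 53, R_n = 286.2 kN/bolt. φR_n = 0.75 × (3×132.3 + 6×286.2) = 1585.6 kN.
Block shear: shear path 2×[41+2×86] = 2×213 mm, A_gv = 4260, A_nv = 2×(213 − 2.5×35)×10 = 2510 mm²; tension across gage: (196 − 2×35)×10 = 1260 mm². R_n = min(0.6×450×2510, 0.6×345×4260) + 1.0×450×1260 = min(677.7, 881.82) + 567 = 1244.7 kN. φR_n = 0.75 × 1244.7 = 933.5 kN.
Tension rupture (net): A_n = (402 − 3×35)×10 = 2970 mm² (U = 1.0, A_e = A_n). φR_n = 0.75 × 450 × 2970 = 1002.4 kN.
Governing: min(2237.7, 1585.6, 933.5, 1002.4) = 933.5 kN → block shear.

933.5 kN (block shear governs)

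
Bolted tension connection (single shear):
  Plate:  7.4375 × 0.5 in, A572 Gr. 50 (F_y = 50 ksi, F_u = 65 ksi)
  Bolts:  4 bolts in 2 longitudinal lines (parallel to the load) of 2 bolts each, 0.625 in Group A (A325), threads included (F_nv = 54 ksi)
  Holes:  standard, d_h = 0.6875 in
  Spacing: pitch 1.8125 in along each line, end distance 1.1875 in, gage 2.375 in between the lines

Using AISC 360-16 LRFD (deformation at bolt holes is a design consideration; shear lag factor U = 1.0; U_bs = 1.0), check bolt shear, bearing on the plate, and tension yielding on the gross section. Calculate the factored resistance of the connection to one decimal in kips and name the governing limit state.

Bolt shear: A_b = π(0.625)²/4 = 0.3068 in². φR_n = 0.75 × 54 × 0.3068 × 4 × 1 = 49.7 kips.
Bearing (0.5 in plate, F_u = 65 ksi): end bolts L_c = 1.1875 − 0.6875/2 = 0.84375, R_n = min(1.2×0.84375×0.5×65, 2.4×0.625×0.5×65) = 32.906 kips/bolt; interior L_c = 1.8125 − 0.6875 = 1.125, R_n = 43.875 kips/bolt. φR_n = 0.75 × (2×32.906 + 2×43.875) = 115.2 kips.
Tension yield (gross): A_g = 7.4375×0.5 = 3.7188 in². φR_n = 0.90 × 50 × 3.7188 = 167.3 kips.
Governing: min(49.7, 115.2, 167.3) = 49.7 kips → bolt shear.

49.7 kips (bolt shear governs)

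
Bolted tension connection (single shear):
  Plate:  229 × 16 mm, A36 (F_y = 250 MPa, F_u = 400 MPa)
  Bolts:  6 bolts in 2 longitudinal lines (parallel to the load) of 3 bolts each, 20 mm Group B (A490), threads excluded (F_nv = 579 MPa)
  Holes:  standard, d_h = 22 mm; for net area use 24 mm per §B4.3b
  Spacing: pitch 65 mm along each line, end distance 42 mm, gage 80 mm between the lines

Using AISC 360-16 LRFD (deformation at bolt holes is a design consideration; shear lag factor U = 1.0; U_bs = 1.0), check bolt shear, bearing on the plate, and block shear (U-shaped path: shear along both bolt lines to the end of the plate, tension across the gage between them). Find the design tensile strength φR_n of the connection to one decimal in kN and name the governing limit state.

818.5 kN (bolt shear governs)

Bolt shear: A_b = π(20)²/4 = 314.16 mm². φR_n = 0.75 × 579 × 314.16 × 6 × 1 = 818.5 kN.
Bearing (16 mm plate, F_u = 400 MPa): end bolts L_c = 42 − 22/2 = 31, R_n = min(1.2×31×16×400, 2.4×20×16×400) = 238.08 kN/bolt; interior L_c = 65 − 22 = 43, R_n = 307.2 kN/bolt. φR_n = 0.75 × (2×238.08 + 4×307.2) = 1278.7 kN.
Block shear: shear path 2×[42+2×65] = 2×172 mm, A_gv = 5504, A_nv = 2×(172 − 2.5×24)×16 = 3584 mm²; tension across gage: (80 − 1×24)×16 = 896 mm². R_n = min(0.6×400×3584, 0.6×250×5504) + 1.0×400×896 = min(860.16, 825.6) + 358.4 = 1184 kN. φR_n = 0.75 × 1184 = 888.0 kN.
Governing: min(818.5, 1278.7, 888.0) = 818.5 kN → bolt shear.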